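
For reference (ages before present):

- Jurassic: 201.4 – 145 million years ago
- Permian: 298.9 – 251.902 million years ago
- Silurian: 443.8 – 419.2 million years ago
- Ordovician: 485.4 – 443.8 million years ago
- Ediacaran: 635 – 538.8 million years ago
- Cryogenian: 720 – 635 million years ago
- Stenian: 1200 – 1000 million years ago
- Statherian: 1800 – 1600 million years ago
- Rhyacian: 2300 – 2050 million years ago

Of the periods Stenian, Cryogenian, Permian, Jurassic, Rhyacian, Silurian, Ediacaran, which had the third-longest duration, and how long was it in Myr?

Ediacaran, 96.2 million years

Start − end for each: Stenian 1200 − 1000 = 200; Cryogenian 720 − 635 = 85; Permian 298.9 − 251.902 = 46.998; Jurassic 201.4 − 145 = 56.4; Rhyacian 2300 − 2050 = 250; Silurian 443.8 − 419.2 = 24.6; Ediacaran 635 − 538.8 = 96.2.
Ranking these from longest: Rhyacian > Stenian > Ediacaran > Cryogenian > Jurassic > Permian > Silurian.
Position 3 in that ranking is Ediacaran, which lasted 96.2 Myr.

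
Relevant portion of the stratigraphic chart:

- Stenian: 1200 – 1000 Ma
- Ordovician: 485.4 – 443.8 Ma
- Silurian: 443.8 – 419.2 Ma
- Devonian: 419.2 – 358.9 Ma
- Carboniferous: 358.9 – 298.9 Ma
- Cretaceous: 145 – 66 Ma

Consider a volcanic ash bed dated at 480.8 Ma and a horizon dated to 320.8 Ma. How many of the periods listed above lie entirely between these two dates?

2

480.8 Ma sits inside the Ordovician (485.4–443.8) and 320.8 Ma inside the Carboniferous (358.9–298.9); neither of those is wholly between the two dates.
The listed periods lying completely between them are Silurian, Devonian — 2 in all.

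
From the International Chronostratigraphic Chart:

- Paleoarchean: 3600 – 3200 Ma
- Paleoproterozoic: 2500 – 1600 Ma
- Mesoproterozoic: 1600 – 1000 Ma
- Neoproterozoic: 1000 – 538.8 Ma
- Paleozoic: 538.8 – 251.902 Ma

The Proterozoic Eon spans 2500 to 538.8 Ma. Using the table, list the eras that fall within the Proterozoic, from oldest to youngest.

Paleoproterozoic, Mesoproterozoic, Neoproterozoic

Eras with both bounds inside 2500–538.8 Ma: Paleoproterozoic (2500–1600), Mesoproterozoic (1600–1000), Neoproterozoic (1000–538.8).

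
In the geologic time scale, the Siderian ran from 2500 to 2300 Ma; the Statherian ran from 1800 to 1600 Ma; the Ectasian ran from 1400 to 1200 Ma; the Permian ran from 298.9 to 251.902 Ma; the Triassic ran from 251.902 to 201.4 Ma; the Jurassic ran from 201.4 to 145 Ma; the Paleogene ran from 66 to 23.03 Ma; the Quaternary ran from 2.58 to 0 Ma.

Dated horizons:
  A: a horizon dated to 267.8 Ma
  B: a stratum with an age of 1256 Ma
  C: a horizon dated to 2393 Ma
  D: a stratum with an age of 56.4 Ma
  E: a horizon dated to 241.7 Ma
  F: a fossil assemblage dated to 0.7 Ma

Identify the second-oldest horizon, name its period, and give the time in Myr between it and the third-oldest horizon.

B, in the Ectasian; 988.2 million years to A

Sorted oldest-first by Ma: C (2393), B (1256), A (267.8), E (241.7), D (56.4), F (0.7).
The second oldest is B at 1256 Ma, which lies in 1400–1200 Ma: the Ectasian.
The third oldest is A at 267.8 Ma; separation = |1256 − 267.8| = 988.2 Myr.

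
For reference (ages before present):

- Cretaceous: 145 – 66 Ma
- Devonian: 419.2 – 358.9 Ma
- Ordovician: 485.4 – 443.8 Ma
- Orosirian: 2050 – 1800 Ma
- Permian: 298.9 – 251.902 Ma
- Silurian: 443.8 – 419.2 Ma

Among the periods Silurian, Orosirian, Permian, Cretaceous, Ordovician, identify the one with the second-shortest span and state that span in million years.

Ordovician, 41.6 million years

Durations: Silurian 24.6; Orosirian 250; Permian 46.998; Cretaceous 79; Ordovician 41.6 Myr.
Sorted shortest-first: Silurian (24.6), Ordovician (41.6), Permian (46.998), Cretaceous (79), Orosirian (250).
The second shortest is Ordovician at 41.6 Myr.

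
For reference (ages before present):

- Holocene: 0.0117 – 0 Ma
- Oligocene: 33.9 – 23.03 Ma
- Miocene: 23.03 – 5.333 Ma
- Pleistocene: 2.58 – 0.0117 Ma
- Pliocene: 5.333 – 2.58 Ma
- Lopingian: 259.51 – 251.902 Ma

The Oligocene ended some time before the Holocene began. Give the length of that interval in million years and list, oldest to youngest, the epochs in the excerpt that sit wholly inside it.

The Oligocene closes at 23.03 Ma and the Holocene opens at 0.0117 Ma, so the interval is 23.03 − 0.0117 = 23.0183 Myr.
An epoch fits inside if it starts at or after 23.03 Ma and ends at or before 0.0117 Ma; oldest first that gives Miocene, Pliocene, Pleistocene.

23.0183 million years; Miocene, Pliocene, Pleistocene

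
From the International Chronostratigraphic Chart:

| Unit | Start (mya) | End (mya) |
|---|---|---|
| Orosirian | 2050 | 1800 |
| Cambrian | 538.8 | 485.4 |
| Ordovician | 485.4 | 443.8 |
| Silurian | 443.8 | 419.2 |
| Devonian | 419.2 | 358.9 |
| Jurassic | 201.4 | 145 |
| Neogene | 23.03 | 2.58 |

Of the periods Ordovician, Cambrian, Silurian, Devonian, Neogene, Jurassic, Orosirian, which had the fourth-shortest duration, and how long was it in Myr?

Durations: Ordovician 41.6; Cambrian 53.4; Silurian 24.6; Devonian 60.3; Neogene 20.45; Jurassic 56.4; Orosirian 250 Myr.
Sorted shortest-first: Neogene (20.45), Silurian (24.6), Ordovician (41.6), Cambrian (53.4), Jurassic (56.4), Devonian (60.3), Orosirian (250).
The fourth shortest is Cambrian at 53.4 Myr.

Cambrian, 53.4 million years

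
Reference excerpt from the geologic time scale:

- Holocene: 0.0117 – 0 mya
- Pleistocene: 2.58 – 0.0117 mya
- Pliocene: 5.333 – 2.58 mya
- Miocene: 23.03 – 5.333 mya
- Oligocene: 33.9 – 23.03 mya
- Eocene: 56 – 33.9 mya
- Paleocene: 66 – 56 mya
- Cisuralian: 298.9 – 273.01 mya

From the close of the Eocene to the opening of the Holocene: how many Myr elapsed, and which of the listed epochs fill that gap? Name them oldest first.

End of Eocene = 33.9 Ma; start of Holocene = 0.0117 Ma.
Gap = 33.9 − 0.0117 = 33.8883 Myr.
Epochs wholly inside 33.9–0.0117 Ma: Oligocene (33.9–23.03), Miocene (23.03–5.333), Pliocene (5.333–2.58), Pleistocene (2.58–0.0117).

33.8883 million years; Oligocene, Miocene, Pliocene, Pleistocene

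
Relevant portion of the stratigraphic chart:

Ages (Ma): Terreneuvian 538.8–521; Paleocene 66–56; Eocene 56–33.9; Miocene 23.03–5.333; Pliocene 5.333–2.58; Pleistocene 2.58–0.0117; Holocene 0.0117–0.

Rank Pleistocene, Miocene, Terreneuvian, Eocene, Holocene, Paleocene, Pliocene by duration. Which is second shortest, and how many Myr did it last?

Pleistocene, 2.5683 million years

Durations: Pleistocene 2.5683; Miocene 17.697; Terreneuvian 17.8; Eocene 22.1; Holocene 0.0117; Paleocene 10; Pliocene 2.753 Myr.
Sorted shortest-first: Holocene (0.0117), Pleistocene (2.5683), Pliocene (2.753), Paleocene (10), Miocene (17.697), Terreneuvian (17.8), Eocene (22.1).
The second shortest is Pleistocene at 2.5683 Myr.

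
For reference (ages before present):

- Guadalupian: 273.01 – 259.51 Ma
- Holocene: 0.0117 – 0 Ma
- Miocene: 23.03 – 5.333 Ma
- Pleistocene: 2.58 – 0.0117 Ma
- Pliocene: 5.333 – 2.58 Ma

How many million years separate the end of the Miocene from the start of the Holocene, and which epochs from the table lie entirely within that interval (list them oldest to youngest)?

5.3213 million years; Pliocene, Pleistocene

End of Miocene = 5.333 Ma; start of Holocene = 0.0117 Ma.
Gap = 5.333 − 0.0117 = 5.3213 Myr.
Epochs wholly inside 5.333–0.0117 Ma: Pliocene (5.333–2.58), Pleistocene (2.58–0.0117).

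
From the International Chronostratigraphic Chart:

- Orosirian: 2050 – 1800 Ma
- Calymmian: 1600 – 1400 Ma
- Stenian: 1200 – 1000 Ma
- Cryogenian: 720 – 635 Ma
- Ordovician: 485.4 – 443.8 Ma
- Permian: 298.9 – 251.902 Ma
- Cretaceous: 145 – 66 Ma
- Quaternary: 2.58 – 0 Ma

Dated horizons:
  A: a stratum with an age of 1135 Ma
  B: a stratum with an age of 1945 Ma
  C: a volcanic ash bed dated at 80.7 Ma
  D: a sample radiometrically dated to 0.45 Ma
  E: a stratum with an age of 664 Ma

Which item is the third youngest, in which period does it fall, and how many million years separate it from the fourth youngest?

Sorted youngest-first by Ma: D (0.45), C (80.7), E (664), A (1135), B (1945).
The third youngest is E at 664 Ma, which lies in 720–635 Ma: the Cryogenian.
The fourth youngest is A at 1135 Ma; separation = |664 − 1135| = 471 Myr.

E, in the Cryogenian; 471 million years to A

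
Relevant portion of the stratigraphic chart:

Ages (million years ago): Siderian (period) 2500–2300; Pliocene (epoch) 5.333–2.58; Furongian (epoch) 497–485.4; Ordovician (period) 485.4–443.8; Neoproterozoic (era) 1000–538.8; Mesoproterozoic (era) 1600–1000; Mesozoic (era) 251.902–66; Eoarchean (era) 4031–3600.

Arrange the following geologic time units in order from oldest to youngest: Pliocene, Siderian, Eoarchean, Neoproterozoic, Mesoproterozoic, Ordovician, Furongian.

Sorting by start age (descending Ma, since larger Ma = older): Eoarchean start 4031, Siderian start 2500, Mesoproterozoic start 1600, Neoproterozoic start 1000, Furongian start 497, Ordovician start 485.4, Pliocene start 5.333.

Eoarchean, then Siderian, then Mesoproterozoic, then Neoproterozoic, then Furongian, then Ordovician, then Pliocene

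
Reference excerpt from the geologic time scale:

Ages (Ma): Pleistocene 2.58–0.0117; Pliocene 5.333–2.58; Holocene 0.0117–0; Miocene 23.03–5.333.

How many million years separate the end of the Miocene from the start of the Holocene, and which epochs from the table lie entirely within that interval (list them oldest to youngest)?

End of Miocene = 5.333 Ma; start of Holocene = 0.0117 Ma.
Gap = 5.333 − 0.0117 = 5.3213 Myr.
Epochs wholly inside 5.333–0.0117 Ma: Pliocene (5.333–2.58), Pleistocene (2.58–0.0117).

5.3213 million years; Pliocene, Pleistocene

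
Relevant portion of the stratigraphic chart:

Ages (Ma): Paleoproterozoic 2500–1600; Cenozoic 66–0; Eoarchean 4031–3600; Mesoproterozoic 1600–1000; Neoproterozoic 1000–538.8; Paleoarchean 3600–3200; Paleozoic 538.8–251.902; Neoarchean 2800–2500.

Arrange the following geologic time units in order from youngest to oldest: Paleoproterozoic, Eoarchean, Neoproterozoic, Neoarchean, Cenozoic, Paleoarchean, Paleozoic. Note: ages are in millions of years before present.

Sorting by start age (ascending Ma, since larger Ma = older): Cenozoic start 66, Paleozoic start 538.8, Neoproterozoic start 1000, Paleoproterozoic start 2500, Neoarchean start 2800, Paleoarchean start 3600, Eoarchean start 4031.

Cenozoic, then Paleozoic, then Neoproterozoic, then Paleoproterozoic, then Neoarchean, then Paleoarchean, then Eoarchean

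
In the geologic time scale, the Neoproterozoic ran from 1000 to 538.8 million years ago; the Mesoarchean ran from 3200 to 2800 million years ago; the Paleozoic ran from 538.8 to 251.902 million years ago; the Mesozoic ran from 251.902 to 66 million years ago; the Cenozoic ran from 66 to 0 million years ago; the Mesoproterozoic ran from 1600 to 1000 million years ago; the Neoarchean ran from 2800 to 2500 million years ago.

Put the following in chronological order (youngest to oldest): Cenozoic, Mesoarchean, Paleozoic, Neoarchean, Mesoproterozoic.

Sorting by start age (ascending Ma, since larger Ma = older): Cenozoic start 66, Paleozoic start 538.8, Mesoproterozoic start 1600, Neoarchean start 2800, Mesoarchean start 3200.

Cenozoic, Paleozoic, Mesoproterozoic, Neoarchean, Mesoarchean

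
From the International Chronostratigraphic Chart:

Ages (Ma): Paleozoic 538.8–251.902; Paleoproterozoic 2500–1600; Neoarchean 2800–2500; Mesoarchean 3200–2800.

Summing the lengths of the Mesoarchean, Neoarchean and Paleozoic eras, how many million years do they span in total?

Each duration: Mesoarchean = 400; Neoarchean = 300; Paleozoic = 286.898.
Sum: 400 + 300 + 286.898 = 986.898 Myr.

986.898 million years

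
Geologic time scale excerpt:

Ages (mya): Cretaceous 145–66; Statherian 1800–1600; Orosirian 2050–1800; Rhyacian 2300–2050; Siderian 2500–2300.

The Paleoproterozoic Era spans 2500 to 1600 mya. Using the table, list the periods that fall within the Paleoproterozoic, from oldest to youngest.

Periods with both bounds inside 2500–1600 Ma: Siderian (2500–2300), Rhyacian (2300–2050), Orosirian (2050–1800), Statherian (1800–1600).

Siderian, Rhyacian, Orosirian, Statherian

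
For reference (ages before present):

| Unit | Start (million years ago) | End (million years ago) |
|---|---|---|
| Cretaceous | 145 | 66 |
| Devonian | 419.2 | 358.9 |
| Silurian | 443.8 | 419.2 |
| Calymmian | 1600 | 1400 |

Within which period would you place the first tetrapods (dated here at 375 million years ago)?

Devonian

375 Ma lies between 419.2 and 358.9 Ma, so it falls in the Devonian.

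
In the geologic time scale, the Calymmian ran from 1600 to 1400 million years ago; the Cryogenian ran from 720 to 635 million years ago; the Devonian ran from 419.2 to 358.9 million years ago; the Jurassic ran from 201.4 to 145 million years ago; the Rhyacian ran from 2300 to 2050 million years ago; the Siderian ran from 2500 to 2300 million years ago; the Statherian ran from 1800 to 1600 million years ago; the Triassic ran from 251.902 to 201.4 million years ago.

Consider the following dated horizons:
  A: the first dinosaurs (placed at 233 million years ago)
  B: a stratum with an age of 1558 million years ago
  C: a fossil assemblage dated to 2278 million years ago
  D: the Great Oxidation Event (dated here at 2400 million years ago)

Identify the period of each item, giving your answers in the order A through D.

A: 233 Ma lies in 251.902–201.4 Ma, so Triassic.
B: 1558 Ma lies in 1600–1400 Ma, so Calymmian.
C: 2278 Ma lies in 2300–2050 Ma, so Rhyacian.
D: 2400 Ma lies in 2500–2300 Ma, so Siderian.

A — Triassic; B — Calymmian; C — Rhyacian; D — Siderian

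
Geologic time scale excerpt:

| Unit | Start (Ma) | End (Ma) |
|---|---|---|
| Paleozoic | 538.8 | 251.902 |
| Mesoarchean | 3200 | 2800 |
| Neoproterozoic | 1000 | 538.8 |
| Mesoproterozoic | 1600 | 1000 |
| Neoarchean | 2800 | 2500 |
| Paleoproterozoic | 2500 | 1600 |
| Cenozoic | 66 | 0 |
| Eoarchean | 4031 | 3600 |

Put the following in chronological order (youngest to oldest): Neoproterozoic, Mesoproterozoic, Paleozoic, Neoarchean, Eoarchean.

Paleozoic, Neoproterozoic, Mesoproterozoic, Neoarchean, Eoarchean

Read off each span (Ma): Neoproterozoic 1000–538.8; Mesoproterozoic 1600–1000; Paleozoic 538.8–251.902; Neoarchean 2800–2500; Eoarchean 4031–3600.
Larger Ma is older, so oldest→youngest is Eoarchean, Neoarchean, Mesoproterozoic, Neoproterozoic, Paleozoic; reverse it for youngest→oldest.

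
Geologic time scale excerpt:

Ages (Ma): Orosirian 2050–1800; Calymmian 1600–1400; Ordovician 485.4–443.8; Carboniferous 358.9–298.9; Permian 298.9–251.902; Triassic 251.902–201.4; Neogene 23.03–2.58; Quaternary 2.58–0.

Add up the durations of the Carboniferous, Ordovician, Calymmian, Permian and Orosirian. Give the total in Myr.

Duration is start − end for each: (358.9 − 298.9) + (485.4 − 443.8) + (1600 − 1400) + (298.9 − 251.902) + (2050 − 1800).
That is 60 + 41.6 + 200 + 46.998 + 250, which totals 598.598 million years.

598.598 million years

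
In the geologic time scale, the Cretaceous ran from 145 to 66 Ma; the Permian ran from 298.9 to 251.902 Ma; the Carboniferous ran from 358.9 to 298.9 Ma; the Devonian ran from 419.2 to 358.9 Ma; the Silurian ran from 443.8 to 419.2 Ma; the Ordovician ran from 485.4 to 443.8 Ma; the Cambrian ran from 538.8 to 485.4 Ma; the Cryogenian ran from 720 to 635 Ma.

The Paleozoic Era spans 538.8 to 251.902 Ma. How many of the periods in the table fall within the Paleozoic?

Periods inside 538.8–251.902 Ma: Cambrian, Ordovician, Silurian, Devonian, Carboniferous, Permian — 6 in total.

6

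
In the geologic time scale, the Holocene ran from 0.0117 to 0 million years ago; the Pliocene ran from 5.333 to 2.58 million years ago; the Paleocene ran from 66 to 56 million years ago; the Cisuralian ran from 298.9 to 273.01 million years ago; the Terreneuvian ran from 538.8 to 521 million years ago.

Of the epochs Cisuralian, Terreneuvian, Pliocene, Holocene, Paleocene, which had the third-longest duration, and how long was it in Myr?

Paleocene, 10 million years

Durations: Cisuralian 25.89; Terreneuvian 17.8; Pliocene 2.753; Holocene 0.0117; Paleocene 10 Myr.
Sorted longest-first: Cisuralian (25.89), Terreneuvian (17.8), Paleocene (10), Pliocene (2.753), Holocene (0.0117).
The third longest is Paleocene at 10 Myr.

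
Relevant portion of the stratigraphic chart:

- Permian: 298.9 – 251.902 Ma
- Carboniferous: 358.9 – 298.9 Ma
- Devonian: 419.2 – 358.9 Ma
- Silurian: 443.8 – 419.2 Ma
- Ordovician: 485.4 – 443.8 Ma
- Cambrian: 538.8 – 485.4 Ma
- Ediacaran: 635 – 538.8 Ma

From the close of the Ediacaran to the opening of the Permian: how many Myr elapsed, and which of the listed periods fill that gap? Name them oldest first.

239.9 million years; Cambrian, Ordovician, Silurian, Devonian, Carboniferous

End of Ediacaran = 538.8 Ma; start of Permian = 298.9 Ma.
Gap = 538.8 − 298.9 = 239.9 Myr.
Periods wholly inside 538.8–298.9 Ma: Cambrian (538.8–485.4), Ordovician (485.4–443.8), Silurian (443.8–419.2), Devonian (419.2–358.9), Carboniferous (358.9–298.9).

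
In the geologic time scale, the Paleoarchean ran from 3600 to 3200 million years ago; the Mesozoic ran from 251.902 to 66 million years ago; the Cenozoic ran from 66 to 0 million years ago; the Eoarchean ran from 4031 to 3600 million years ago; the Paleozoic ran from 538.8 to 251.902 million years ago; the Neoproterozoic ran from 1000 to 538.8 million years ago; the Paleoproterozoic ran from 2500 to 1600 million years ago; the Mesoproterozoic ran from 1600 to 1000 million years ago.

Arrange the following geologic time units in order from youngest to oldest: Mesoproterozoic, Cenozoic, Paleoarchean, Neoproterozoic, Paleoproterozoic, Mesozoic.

Read off each span (Ma): Mesoproterozoic 1600–1000; Cenozoic 66–0; Paleoarchean 3600–3200; Neoproterozoic 1000–538.8; Paleoproterozoic 2500–1600; Mesozoic 251.902–66.
Larger Ma is older, so oldest→youngest is Paleoarchean, Paleoproterozoic, Mesoproterozoic, Neoproterozoic, Mesozoic, Cenozoic; reverse it for youngest→oldest.

Cenozoic, Mesozoic, Neoproterozoic, Mesoproterozoic, Paleoproterozoic, Paleoarchean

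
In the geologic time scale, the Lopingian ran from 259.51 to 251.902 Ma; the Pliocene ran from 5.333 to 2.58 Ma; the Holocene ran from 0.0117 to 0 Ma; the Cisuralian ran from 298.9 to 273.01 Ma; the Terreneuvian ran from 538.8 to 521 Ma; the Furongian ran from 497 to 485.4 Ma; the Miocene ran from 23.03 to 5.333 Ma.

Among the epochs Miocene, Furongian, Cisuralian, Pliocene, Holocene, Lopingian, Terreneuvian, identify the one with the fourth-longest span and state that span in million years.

Furongian, 11.6 million years

Start − end for each: Miocene 23.03 − 5.333 = 17.697; Furongian 497 − 485.4 = 11.6; Cisuralian 298.9 − 273.01 = 25.89; Pliocene 5.333 − 2.58 = 2.753; Holocene 0.0117 − 0 = 0.0117; Lopingian 259.51 − 251.902 = 7.608; Terreneuvian 538.8 − 521 = 17.8.
Ranking these from longest: Cisuralian > Terreneuvian > Miocene > Furongian > Lopingian > Pliocene > Holocene.
Position 4 in that ranking is Furongian, which lasted 11.6 Myr.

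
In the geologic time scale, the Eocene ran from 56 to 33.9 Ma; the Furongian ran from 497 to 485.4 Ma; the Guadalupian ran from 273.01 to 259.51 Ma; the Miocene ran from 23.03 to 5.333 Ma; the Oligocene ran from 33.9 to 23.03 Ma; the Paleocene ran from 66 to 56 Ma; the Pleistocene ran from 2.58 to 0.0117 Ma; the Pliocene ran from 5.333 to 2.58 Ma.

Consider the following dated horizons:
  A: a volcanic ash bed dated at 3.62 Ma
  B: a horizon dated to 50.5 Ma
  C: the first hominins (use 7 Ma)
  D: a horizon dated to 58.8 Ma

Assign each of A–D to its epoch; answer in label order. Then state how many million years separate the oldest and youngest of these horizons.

A: 3.62 Ma lies in 5.333–2.58 Ma, so Pliocene.
B: 50.5 Ma lies in 56–33.9 Ma, so Eocene.
C: 7 Ma lies in 23.03–5.333 Ma, so Miocene.
D: 58.8 Ma lies in 66–56 Ma, so Paleocene.
Oldest = 58.8 Ma, youngest = 3.62 Ma → span 55.18 Myr.

A — Pliocene; B — Eocene; C — Miocene; D — Paleocene; span 55.18 million years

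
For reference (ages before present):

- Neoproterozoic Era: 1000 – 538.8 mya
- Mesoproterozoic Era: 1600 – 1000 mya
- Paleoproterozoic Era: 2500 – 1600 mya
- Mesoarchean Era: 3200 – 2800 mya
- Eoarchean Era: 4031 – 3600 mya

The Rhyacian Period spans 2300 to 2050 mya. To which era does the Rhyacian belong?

Paleoproterozoic

The Rhyacian (2300–2050 Ma) lies entirely within 2500–1600 Ma, the Paleoproterozoic Era.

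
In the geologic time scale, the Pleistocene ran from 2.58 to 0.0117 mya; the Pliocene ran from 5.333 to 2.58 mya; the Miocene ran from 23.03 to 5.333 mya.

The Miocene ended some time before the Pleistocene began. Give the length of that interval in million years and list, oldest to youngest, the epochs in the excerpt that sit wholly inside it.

End of Miocene = 5.333 Ma; start of Pleistocene = 2.58 Ma.
Gap = 5.333 − 2.58 = 2.753 Myr.
Epochs wholly inside 5.333–2.58 Ma: Pliocene (5.333–2.58).

2.753 million years; Pliocene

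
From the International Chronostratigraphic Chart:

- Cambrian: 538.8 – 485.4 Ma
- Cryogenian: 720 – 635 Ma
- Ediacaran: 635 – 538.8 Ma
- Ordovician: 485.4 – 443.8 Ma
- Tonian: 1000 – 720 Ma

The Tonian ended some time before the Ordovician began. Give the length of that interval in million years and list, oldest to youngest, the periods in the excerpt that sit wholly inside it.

234.6 million years; Cryogenian, Ediacaran, Cambrian

End of Tonian = 720 Ma; start of Ordovician = 485.4 Ma.
Gap = 720 − 485.4 = 234.6 Myr.
Periods wholly inside 720–485.4 Ma: Cryogenian (720–635), Ediacaran (635–538.8), Cambrian (538.8–485.4).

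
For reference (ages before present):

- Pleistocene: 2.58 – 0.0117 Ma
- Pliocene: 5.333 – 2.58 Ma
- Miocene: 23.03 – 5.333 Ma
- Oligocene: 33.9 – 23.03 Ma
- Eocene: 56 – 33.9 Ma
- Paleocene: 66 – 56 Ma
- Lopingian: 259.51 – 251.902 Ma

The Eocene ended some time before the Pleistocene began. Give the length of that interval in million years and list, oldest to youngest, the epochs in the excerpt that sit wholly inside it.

31.32 million years; Oligocene, Miocene, Pliocene

End of Eocene = 33.9 Ma; start of Pleistocene = 2.58 Ma.
Gap = 33.9 − 2.58 = 31.32 Myr.
Epochs wholly inside 33.9–2.58 Ma: Oligocene (33.9–23.03), Miocene (23.03–5.333), Pliocene (5.333–2.58).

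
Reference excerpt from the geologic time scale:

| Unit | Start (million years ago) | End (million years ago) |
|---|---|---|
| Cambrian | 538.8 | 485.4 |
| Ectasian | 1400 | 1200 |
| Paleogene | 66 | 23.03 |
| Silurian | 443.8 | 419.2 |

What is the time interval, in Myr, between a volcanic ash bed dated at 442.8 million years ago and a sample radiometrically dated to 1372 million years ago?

1372 − 442.8 = 929.2 million years.

929.2 million years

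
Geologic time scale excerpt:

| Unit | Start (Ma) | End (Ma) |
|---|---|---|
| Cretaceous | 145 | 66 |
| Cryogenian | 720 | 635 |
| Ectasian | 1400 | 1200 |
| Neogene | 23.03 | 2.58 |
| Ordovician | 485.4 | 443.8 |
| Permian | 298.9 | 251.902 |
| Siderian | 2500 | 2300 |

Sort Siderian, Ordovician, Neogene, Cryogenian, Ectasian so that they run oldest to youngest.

The oldest of these is Siderian (starts 2500 Ma) and the youngest is Neogene (ends 2.58 Ma).
In between, by decreasing start age: Ectasian (1400), Cryogenian (720), Ordovician (485.4).

Siderian, Ectasian, Cryogenian, Ordovician, Neogene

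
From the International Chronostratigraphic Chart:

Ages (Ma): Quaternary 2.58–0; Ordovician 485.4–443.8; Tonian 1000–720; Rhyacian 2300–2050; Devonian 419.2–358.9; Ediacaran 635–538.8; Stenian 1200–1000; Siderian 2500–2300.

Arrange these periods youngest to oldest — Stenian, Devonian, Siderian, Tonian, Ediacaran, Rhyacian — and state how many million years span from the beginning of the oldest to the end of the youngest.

Devonian, Ediacaran, Tonian, Stenian, Rhyacian, Siderian; total span 2141.1 Myr

From the excerpt: Stenian 1200–1000; Devonian 419.2–358.9; Siderian 2500–2300; Tonian 1000–720; Ediacaran 635–538.8; Rhyacian 2300–2050 (Ma).
Larger Ma is earlier, so the oldest is Siderian and the youngest is Devonian; youngest to oldest: Devonian, Ediacaran, Tonian, Stenian, Rhyacian, Siderian.
Oldest start 2500 minus youngest end 358.9 gives 2141.1 Myr overall.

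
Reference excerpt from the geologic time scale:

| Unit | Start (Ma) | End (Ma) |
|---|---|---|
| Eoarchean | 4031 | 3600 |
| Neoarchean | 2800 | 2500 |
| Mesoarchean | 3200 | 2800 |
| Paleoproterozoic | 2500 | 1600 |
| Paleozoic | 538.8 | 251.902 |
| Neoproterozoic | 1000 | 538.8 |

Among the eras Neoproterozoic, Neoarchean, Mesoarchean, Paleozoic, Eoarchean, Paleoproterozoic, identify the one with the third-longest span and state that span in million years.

Eoarchean, 431 million years

Start − end for each: Neoproterozoic 1000 − 538.8 = 461.2; Neoarchean 2800 − 2500 = 300; Mesoarchean 3200 − 2800 = 400; Paleozoic 538.8 − 251.902 = 286.898; Eoarchean 4031 − 3600 = 431; Paleoproterozoic 2500 − 1600 = 900.
Ranking these from longest: Paleoproterozoic > Neoproterozoic > Eoarchean > Mesoarchean > Neoarchean > Paleozoic.
Position 3 in that ranking is Eoarchean, which lasted 431 Myr.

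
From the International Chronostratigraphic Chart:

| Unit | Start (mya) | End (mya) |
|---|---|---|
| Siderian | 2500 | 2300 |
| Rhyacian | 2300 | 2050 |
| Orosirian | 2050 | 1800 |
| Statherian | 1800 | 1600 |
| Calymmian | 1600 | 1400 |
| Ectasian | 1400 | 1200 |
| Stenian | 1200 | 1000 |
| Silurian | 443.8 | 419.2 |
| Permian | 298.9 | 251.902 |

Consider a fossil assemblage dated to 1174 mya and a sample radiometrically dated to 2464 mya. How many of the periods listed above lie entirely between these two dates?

5

The older date is 2464 Ma and the younger is 1174 Ma.
Periods with start < 2464 and end > 1174 Ma: Rhyacian (2300–2050), Orosirian (2050–1800), Statherian (1800–1600), Calymmian (1600–1400), Ectasian (1400–1200).
That is 5 complete periods.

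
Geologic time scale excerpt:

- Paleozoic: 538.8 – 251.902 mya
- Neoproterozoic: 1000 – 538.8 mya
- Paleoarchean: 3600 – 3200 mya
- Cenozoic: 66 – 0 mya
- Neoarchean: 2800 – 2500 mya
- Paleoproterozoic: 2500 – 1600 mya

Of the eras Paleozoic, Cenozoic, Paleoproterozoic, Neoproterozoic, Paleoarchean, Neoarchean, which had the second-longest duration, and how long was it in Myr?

Durations: Paleozoic 286.898; Cenozoic 66; Paleoproterozoic 900; Neoproterozoic 461.2; Paleoarchean 400; Neoarchean 300 Myr.
Sorted longest-first: Paleoproterozoic (900), Neoproterozoic (461.2), Paleoarchean (400), Neoarchean (300), Paleozoic (286.898), Cenozoic (66).
The second longest is Neoproterozoic at 461.2 Myr.

Neoproterozoic, 461.2 million years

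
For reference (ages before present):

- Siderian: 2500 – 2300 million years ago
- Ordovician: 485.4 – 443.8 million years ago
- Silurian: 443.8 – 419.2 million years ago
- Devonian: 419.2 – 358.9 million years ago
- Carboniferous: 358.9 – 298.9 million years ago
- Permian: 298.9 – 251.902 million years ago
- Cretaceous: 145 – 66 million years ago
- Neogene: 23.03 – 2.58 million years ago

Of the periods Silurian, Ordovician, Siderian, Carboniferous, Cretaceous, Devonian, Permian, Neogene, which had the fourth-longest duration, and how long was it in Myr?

Carboniferous, 60 million years

Durations: Silurian 24.6; Ordovician 41.6; Siderian 200; Carboniferous 60; Cretaceous 79; Devonian 60.3; Permian 46.998; Neogene 20.45 Myr.
Sorted longest-first: Siderian (200), Cretaceous (79), Devonian (60.3), Carboniferous (60), Permian (46.998), Ordovician (41.6), Silurian (24.6), Neogene (20.45).
The fourth longest is Carboniferous at 60 Myr.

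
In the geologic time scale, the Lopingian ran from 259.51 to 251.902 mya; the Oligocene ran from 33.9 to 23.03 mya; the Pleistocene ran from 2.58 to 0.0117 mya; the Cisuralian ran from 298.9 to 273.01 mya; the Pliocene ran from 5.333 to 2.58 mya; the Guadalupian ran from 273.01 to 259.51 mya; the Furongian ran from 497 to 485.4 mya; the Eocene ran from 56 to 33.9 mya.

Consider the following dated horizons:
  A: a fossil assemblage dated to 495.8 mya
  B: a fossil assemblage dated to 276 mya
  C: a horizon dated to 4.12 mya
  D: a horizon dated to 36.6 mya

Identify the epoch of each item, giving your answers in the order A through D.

A — Furongian; B — Cisuralian; C — Pliocene; D — Eocene

Match each age against the start–end ranges in the excerpt: A = 495.8 Ma → Furongian (497–485.4); B = 276 Ma → Cisuralian (298.9–273.01); C = 4.12 Ma → Pliocene (5.333–2.58); D = 36.6 Ma → Eocene (56–33.9).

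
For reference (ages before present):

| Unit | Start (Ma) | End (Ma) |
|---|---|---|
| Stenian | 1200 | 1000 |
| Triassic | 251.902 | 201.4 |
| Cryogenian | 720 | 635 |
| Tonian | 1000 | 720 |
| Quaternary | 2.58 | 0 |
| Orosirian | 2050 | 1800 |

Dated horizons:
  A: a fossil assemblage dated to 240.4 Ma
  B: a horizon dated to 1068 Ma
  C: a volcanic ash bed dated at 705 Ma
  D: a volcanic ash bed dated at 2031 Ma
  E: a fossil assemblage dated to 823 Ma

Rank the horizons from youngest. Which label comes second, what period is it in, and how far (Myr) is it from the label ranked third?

Smaller Ma means younger, so youngest first: A 240.4 < C 705 < E 823 < B 1068 < D 2031.
Counting 2 along gives C (705 Ma); the excerpt puts that inside the Cryogenian, 720–635 Ma.
Next in line is E (823 Ma), and 823 − 705 = 118 Myr.

C, in the Cryogenian; 118 million years to E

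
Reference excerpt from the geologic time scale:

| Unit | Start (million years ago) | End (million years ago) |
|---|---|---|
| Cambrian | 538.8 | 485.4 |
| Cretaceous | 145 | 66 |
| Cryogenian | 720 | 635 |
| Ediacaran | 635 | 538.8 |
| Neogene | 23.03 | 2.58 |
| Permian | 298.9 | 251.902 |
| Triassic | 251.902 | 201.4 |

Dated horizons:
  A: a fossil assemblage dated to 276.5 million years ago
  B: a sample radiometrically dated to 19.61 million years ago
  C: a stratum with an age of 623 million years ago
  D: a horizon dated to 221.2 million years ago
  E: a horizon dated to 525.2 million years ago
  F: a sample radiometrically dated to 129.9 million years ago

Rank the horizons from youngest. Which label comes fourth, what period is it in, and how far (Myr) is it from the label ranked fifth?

A, in the Permian; 248.7 million years to E

Sorted youngest-first by Ma: B (19.61), F (129.9), D (221.2), A (276.5), E (525.2), C (623).
The fourth youngest is A at 276.5 Ma, which lies in 298.9–251.902 Ma: the Permian.
The fifth youngest is E at 525.2 Ma; separation = |276.5 − 525.2| = 248.7 Myr.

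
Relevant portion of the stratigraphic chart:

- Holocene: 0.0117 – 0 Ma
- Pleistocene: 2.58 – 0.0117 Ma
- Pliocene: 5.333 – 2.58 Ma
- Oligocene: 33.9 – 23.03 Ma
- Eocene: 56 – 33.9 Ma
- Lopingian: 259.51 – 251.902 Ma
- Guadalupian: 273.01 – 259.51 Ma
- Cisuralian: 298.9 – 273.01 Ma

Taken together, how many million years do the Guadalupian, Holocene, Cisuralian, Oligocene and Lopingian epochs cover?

57.8797 million years

Duration is start − end for each: (273.01 − 259.51) + (0.0117 − 0) + (298.9 − 273.01) + (33.9 − 23.03) + (259.51 − 251.902).
That is 13.5 + 0.0117 + 25.89 + 10.87 + 7.608, which totals 57.8797 million years.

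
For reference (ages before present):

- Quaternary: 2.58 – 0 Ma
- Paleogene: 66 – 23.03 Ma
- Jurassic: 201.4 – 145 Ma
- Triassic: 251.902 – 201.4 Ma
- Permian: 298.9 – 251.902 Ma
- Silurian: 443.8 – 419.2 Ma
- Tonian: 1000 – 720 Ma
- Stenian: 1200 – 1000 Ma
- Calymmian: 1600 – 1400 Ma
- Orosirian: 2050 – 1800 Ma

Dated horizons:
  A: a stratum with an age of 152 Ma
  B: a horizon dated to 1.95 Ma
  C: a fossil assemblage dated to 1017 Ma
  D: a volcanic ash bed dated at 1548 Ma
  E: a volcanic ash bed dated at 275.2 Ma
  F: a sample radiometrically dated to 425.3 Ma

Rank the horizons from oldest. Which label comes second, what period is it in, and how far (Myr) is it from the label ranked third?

C, in the Stenian; 591.7 million years to F

Larger Ma means older, so oldest first: D 1548 > C 1017 > F 425.3 > E 275.2 > A 152 > B 1.95.
Counting 2 along gives C (1017 Ma); the excerpt puts that inside the Stenian, 1200–1000 Ma.
Next in line is F (425.3 Ma), and 1017 − 425.3 = 591.7 Myr.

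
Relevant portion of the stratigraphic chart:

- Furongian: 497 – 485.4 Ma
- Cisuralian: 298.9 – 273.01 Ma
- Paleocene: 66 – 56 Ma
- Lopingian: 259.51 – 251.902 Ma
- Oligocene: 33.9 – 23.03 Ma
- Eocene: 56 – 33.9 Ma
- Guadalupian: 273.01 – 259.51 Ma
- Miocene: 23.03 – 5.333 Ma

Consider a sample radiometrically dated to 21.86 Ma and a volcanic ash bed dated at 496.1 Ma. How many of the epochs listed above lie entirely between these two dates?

6

496.1 Ma sits inside the Furongian (497–485.4) and 21.86 Ma inside the Miocene (23.03–5.333); neither of those is wholly between the two dates.
The listed epochs lying completely between them are Cisuralian, Guadalupian, Lopingian, Paleocene, Eocene, Oligocene — 6 in all.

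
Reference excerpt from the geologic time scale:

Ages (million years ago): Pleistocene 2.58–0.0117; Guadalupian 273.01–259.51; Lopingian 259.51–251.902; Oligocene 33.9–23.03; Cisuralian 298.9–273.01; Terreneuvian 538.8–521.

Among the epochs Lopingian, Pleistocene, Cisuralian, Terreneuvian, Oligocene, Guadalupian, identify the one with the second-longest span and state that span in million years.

Terreneuvian, 17.8 million years

Start − end for each: Lopingian 259.51 − 251.902 = 7.608; Pleistocene 2.58 − 0.0117 = 2.5683; Cisuralian 298.9 − 273.01 = 25.89; Terreneuvian 538.8 − 521 = 17.8; Oligocene 33.9 − 23.03 = 10.87; Guadalupian 273.01 − 259.51 = 13.5.
Ranking these from longest: Cisuralian > Terreneuvian > Guadalupian > Oligocene > Lopingian > Pleistocene.
Position 2 in that ranking is Terreneuvian, which lasted 17.8 Myr.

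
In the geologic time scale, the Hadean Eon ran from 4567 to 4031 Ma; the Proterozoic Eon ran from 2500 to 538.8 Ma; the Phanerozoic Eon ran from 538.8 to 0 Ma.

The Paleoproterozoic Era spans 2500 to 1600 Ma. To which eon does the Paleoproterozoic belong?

The Paleoproterozoic (2500–1600 Ma) lies entirely within 2500–538.8 Ma, the Proterozoic Eon.

Proterozoic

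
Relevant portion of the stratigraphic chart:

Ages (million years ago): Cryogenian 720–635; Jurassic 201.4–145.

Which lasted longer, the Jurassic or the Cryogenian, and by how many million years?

Jurassic: 201.4 − 145 = 56.4 Myr.
Cryogenian: 720 − 635 = 85 Myr.
Difference: 85 − 56.4 = 28.6 Myr, so the Cryogenian was longer.

Cryogenian, by 28.6 million years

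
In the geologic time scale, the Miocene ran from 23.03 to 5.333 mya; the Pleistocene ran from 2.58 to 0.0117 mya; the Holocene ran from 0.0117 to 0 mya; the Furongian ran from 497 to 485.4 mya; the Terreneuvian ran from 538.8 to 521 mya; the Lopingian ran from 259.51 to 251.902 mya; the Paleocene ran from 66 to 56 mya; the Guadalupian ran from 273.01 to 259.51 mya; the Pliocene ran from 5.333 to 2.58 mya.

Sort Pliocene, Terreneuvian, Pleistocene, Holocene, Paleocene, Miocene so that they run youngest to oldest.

Read off each span (Ma): Pliocene 5.333–2.58; Terreneuvian 538.8–521; Pleistocene 2.58–0.0117; Holocene 0.0117–0; Paleocene 66–56; Miocene 23.03–5.333.
Larger Ma is older, so oldest→youngest is Terreneuvian, Paleocene, Miocene, Pliocene, Pleistocene, Holocene; reverse it for youngest→oldest.

Holocene, then Pleistocene, then Pliocene, then Miocene, then Paleocene, then Terreneuvian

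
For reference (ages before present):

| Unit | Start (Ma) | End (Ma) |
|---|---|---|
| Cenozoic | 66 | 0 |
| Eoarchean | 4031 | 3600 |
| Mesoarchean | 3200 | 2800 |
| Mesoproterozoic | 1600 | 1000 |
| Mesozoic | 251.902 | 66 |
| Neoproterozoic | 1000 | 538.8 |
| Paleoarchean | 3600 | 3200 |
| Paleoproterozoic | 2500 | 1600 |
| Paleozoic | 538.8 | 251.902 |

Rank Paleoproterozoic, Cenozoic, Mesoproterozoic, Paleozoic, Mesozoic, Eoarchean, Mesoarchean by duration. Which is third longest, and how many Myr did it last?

Durations: Paleoproterozoic 900; Cenozoic 66; Mesoproterozoic 600; Paleozoic 286.898; Mesozoic 185.902; Eoarchean 431; Mesoarchean 400 Myr.
Sorted longest-first: Paleoproterozoic (900), Mesoproterozoic (600), Eoarchean (431), Mesoarchean (400), Paleozoic (286.898), Mesozoic (185.902), Cenozoic (66).
The third longest is Eoarchean at 431 Myr.

Eoarchean, 431 million years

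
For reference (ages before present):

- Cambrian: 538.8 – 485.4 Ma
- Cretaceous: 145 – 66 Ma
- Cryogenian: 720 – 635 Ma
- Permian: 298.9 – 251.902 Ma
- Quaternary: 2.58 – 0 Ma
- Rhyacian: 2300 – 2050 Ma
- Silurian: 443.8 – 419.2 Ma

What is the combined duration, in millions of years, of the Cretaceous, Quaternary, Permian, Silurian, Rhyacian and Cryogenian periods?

Each duration: Cretaceous = 79; Quaternary = 2.58; Permian = 46.998; Silurian = 24.6; Rhyacian = 250; Cryogenian = 85.
Sum: 79 + 2.58 + 46.998 + 24.6 + 250 + 85 = 488.178 Myr.

488.178 million years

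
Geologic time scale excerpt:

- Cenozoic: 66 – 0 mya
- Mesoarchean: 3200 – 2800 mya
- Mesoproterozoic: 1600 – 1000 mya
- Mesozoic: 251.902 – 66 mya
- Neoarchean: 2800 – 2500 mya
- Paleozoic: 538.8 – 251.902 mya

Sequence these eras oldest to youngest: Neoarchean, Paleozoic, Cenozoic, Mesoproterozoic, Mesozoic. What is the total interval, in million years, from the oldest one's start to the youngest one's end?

Start ages (Ma): Neoarchean 2800, Mesoproterozoic 1600, Paleozoic 538.8, Mesozoic 251.902, Cenozoic 66.
Ordered oldest to youngest: Neoarchean, Mesoproterozoic, Paleozoic, Mesozoic, Cenozoic.
Span = 2800 − 0 = 2800 Myr.

Neoarchean, Mesoproterozoic, Paleozoic, Mesozoic, Cenozoic; total span 2800 Myr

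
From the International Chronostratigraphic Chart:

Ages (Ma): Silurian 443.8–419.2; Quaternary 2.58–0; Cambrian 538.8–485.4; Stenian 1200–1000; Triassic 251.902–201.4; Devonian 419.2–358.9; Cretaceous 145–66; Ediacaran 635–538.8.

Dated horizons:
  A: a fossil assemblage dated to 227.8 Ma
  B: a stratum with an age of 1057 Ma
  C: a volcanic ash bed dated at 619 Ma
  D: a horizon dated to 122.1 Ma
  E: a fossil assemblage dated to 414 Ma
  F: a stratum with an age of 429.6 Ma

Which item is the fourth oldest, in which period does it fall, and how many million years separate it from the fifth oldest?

Larger Ma means older, so oldest first: B 1057 > C 619 > F 429.6 > E 414 > A 227.8 > D 122.1.
Counting 4 along gives E (414 Ma); the excerpt puts that inside the Devonian, 419.2–358.9 Ma.
Next in line is A (227.8 Ma), and 414 − 227.8 = 186.2 Myr.

E, in the Devonian; 186.2 million years to A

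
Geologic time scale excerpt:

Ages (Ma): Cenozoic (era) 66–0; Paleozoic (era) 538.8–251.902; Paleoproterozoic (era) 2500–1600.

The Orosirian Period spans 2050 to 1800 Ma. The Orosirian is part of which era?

The Orosirian (2050–1800 Ma) lies entirely within 2500–1600 Ma, the Paleoproterozoic Era.

Paleoproterozoic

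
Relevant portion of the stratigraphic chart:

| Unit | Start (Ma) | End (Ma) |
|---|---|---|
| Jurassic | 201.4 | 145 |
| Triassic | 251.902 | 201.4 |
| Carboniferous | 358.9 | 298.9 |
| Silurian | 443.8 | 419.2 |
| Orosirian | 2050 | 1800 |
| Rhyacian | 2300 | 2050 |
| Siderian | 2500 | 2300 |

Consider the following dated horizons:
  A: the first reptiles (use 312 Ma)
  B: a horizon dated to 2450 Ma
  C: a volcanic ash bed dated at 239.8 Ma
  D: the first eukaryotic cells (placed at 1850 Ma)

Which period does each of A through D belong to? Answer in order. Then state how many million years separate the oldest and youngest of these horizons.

A — Carboniferous; B — Siderian; C — Triassic; D — Orosirian; span 2210.2 million years

A: 312 Ma lies in 358.9–298.9 Ma, so Carboniferous.
B: 2450 Ma lies in 2500–2300 Ma, so Siderian.
C: 239.8 Ma lies in 251.902–201.4 Ma, so Triassic.
D: 1850 Ma lies in 2050–1800 Ma, so Orosirian.
Oldest = 2450 Ma, youngest = 239.8 Ma → span 2210.2 Myr.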